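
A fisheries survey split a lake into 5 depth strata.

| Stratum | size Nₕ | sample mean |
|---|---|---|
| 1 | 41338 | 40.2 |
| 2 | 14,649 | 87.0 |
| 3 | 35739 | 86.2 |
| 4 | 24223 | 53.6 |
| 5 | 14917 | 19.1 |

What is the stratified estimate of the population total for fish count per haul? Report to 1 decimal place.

7600219.9

Population total = Σ Nₕ·x̄ₕ (each stratum's size times its mean).
41338·40.2 + 14649·87.0 + 35739·86.2 + 24223·53.6 + 14917·19.1 = 1661787.6 + 1274463 + 3080701.8 + 1298352.8 + 284914.7 = 7600219.9.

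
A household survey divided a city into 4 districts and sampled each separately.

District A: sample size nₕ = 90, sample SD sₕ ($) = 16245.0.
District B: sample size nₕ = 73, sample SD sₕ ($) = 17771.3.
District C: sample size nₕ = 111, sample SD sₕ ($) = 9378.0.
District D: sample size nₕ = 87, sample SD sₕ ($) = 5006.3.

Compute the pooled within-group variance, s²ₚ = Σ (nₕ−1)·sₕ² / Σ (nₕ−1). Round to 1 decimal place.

Degrees of freedom: 89 + 72 + 110 + 86 = 357.
Σ(nₕ−1)sₕ² = 89·263900025 + 72·315819103.69 + 110·87946884 + 86·25063039.69 = 58055656344.02.
s²ₚ = 58055656344.02 / 357 = 162620886.118... → 162620886.1.

162620886.1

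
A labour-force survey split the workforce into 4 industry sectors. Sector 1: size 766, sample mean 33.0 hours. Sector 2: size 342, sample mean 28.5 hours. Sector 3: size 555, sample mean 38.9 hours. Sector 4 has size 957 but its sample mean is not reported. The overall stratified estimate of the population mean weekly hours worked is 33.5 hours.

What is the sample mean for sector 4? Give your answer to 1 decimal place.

32.6

Σ Nₕx̄ₕ = N·μ, so 957·x̄_4 = 2620·33.5 − (766·33.0 + 342·28.5 + 555·38.9).
= 87770 − 56614.5 = 31155.5.
x̄_4 = 31155.5 / 957 = 32.555... → 32.6.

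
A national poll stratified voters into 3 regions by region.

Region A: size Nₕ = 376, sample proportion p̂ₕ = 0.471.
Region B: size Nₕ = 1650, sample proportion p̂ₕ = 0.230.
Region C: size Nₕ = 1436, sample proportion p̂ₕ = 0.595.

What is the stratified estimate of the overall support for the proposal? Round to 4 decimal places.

0.4076

N = 376 + 1650 + 1436 = 3462.
Overall proportion = Σ (Nₕ/N)·p̂ₕ.
Σ Nₕp̂ₕ = 177.096 + 379.5 + 854.42 = 1411.016.
1411.016 / 3462 = 0.407573... → 0.4076.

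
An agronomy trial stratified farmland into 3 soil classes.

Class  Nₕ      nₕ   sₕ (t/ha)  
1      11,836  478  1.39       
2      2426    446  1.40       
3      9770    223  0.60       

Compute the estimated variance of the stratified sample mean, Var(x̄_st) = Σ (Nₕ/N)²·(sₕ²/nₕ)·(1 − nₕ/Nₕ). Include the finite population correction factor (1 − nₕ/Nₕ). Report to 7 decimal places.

0.0012381

N = 24032. Term for each stratum: Wₕ²sₕ²/nₕ·(1−nₕ/Nₕ).
Var(x̄_st) = 0.0009408680 + 0.0000365508 + 0.0002607230 = 0.0012381418 → 0.0012381.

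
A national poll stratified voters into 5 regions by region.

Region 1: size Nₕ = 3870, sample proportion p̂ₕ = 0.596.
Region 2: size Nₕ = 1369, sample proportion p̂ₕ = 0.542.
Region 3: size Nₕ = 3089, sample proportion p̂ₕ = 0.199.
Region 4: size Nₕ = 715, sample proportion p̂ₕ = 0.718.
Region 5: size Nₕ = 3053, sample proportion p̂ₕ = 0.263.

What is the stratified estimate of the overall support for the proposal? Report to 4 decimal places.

Wₕ = Nₕ/N with N = 12096: 0.3199, 0.1132, 0.2554, 0.0591, 0.2524.
p̂_st = 0.3199·0.596 + 0.1132·0.542 + 0.2554·0.199 + 0.0591·0.718 + 0.2524·0.263 ≈ 0.411668... → 0.4117.

0.4117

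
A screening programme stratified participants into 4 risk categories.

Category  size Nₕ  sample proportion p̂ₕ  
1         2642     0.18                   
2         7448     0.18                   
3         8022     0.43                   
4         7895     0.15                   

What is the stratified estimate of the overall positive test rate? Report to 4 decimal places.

Wₕ = Nₕ/N with N = 26007: 0.1016, 0.2864, 0.3085, 0.3036.
p̂_st = 0.1016·0.18 + 0.2864·0.18 + 0.3085·0.43 + 0.3036·0.15 ≈ 0.248007... → 0.2480.

0.2480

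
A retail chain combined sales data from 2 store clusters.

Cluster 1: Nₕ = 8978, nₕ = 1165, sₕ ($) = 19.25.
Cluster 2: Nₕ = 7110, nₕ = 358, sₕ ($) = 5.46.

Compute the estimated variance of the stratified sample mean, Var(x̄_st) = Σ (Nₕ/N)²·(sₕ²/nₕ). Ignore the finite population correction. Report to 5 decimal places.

N = 16088. Term for each stratum: Wₕ²sₕ²/nₕ.
Var(x̄_st) = 0.09905824 + 0.01626437 = 0.11532262 → 0.11532.

0.11532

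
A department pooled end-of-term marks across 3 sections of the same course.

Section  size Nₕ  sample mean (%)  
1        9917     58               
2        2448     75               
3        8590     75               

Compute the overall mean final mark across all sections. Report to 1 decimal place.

x̄_st = (Σ Nₕx̄ₕ) / (Σ Nₕ) = (9917·58 + 2448·75 + 8590·75) / 20955
= 1403036 / 20955 = 66.955... → 67.0.

67.0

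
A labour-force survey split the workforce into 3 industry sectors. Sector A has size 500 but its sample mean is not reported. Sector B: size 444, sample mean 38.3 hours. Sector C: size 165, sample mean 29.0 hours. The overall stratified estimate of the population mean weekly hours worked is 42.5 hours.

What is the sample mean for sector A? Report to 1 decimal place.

50.7

N = 500 + 444 + 165 = 1109.
Overall total = μ·N = 42.5·1109 = 47132.5.
Subtract the known strata: 444·38.3 + 165·29.0 = 21790.2.
Remaining total for sector A: 47132.5 − 21790.2 = 25342.3.
Divide by its size: 25342.3 / 500 = 50.685... → 50.7.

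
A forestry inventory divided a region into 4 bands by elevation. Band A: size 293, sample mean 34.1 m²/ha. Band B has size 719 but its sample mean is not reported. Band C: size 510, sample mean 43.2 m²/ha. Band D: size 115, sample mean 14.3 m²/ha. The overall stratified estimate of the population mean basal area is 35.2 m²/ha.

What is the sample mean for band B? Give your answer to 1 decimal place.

33.3

Σ Nₕx̄ₕ = N·μ, so 719·x̄_B = 1637·35.2 − (293·34.1 + 510·43.2 + 115·14.3).
= 57622.4 − 33667.8 = 23954.6.
x̄_B = 23954.6 / 719 = 33.317... → 33.3.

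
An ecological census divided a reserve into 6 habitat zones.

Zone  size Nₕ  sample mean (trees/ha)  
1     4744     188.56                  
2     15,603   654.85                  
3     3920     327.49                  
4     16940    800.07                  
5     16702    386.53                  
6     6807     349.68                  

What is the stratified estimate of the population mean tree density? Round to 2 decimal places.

537.51

N = 4744 + 15603 + 3920 + 16940 + 16702 + 6807 = 64716.
The stratified mean weights each stratum mean by its population share Nₕ/N.
Σ Nₕx̄ₕ = 4744·188.56 + 15603·654.85 + 3920·327.49 + 16940·800.07 + 16702·386.53 + 6807·349.68 = 894528.64 + 10217624.55 + 1283760.8 + 13553185.8 + 6455824.06 + 2380271.76 = 34785195.61.
Divide by N: 34785195.61 / 64716 = 537.5053... → 537.51.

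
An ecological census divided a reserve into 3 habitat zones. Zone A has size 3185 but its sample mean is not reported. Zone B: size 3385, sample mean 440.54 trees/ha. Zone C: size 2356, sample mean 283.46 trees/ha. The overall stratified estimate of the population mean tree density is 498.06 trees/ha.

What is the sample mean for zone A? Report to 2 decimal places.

717.94

Σ Nₕx̄ₕ = N·μ, so 3185·x̄_A = 8926·498.06 − (3385·440.54 + 2356·283.46).
= 4445683.56 − 2159059.66 = 2286623.9.
x̄_A = 2286623.9 / 3185 = 717.9353... → 717.94.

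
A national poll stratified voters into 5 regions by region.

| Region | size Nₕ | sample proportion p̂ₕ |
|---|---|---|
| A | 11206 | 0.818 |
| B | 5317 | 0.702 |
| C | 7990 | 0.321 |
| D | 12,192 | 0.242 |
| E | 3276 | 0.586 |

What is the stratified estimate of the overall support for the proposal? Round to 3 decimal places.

Wₕ = Nₕ/N with N = 39981: 0.2803, 0.1330, 0.1998, 0.3049, 0.0819.
p̂_st = 0.2803·0.818 + 0.1330·0.702 + 0.1998·0.321 + 0.3049·0.242 + 0.0819·0.586 ≈ 0.50859... → 0.509.

0.509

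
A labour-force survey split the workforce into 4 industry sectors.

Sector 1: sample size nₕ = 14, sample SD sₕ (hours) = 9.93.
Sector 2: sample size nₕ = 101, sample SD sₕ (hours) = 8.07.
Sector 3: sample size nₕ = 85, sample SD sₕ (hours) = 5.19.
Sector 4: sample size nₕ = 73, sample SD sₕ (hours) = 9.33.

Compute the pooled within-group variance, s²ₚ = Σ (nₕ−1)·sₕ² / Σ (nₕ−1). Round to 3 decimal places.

60.686

1: (14−1)·9.93² = 13·98.6049 = 1281.8637
2: (101−1)·8.07² = 100·65.1249 = 6512.49
3: (85−1)·5.19² = 84·26.9361 = 2262.6324
4: (73−1)·9.33² = 72·87.0489 = 6267.5208
Numerator = 16324.5069; denominator = Σ(nₕ−1) = 269.
s²ₚ = 16324.5069/269 = 60.68590... → 60.686.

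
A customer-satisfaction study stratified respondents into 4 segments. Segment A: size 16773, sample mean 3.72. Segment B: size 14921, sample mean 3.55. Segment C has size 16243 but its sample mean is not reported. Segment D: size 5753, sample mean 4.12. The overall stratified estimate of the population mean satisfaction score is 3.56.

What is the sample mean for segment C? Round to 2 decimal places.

N = 16773 + 14921 + 16243 + 5753 = 53690.
Overall total = μ·N = 3.56·53690 = 191136.4.
Subtract the known strata: 16773·3.72 + 14921·3.55 + 5753·4.12 = 139067.47.
Remaining total for segment C: 191136.4 − 139067.47 = 52068.93.
Divide by its size: 52068.93 / 16243 = 3.2056... → 3.21.

3.21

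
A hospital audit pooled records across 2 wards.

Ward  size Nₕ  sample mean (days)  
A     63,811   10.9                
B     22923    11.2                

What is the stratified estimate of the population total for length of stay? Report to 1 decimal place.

A: 63811·10.9 = 695539.9
B: 22923·11.2 = 256737.6
τ̂ = Σ Nₕx̄ₕ = 952277.5.

952277.5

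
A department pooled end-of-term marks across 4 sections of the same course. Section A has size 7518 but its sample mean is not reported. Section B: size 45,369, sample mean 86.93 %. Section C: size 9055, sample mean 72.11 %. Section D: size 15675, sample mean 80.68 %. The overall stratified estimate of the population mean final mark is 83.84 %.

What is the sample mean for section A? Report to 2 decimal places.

85.91

Σ Nₕx̄ₕ = N·μ, so 7518·x̄_A = 77617·83.84 − (45369·86.93 + 9055·72.11 + 15675·80.68).
= 6507409.28 − 5861542.22 = 645867.06.
x̄_A = 645867.06 / 7518 = 85.9094... → 85.91.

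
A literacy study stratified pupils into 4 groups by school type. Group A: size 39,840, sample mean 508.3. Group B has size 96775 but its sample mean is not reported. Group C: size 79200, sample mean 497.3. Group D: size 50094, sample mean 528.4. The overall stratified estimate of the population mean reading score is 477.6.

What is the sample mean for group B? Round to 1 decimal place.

422.5

N = 39840 + 96775 + 79200 + 50094 = 265909.
Overall total = μ·N = 477.6·265909 = 126998138.4.
Subtract the known strata: 39840·508.3 + 79200·497.3 + 50094·528.4 = 86106501.6.
Remaining total for group B: 126998138.4 − 86106501.6 = 40891636.8.
Divide by its size: 40891636.8 / 96775 = 422.543... → 422.5.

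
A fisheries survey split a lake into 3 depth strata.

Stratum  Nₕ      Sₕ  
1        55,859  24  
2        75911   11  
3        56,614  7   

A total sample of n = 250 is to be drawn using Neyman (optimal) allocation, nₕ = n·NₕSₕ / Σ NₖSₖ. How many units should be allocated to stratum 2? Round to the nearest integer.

Σ NₕSₕ = 55859·24 + 75911·11 + 56614·7 = 2571935.
Share for 2: 835021/2571935 = 0.32467.
n_2 = 250 × 0.32467 = 81.167... → 81.

81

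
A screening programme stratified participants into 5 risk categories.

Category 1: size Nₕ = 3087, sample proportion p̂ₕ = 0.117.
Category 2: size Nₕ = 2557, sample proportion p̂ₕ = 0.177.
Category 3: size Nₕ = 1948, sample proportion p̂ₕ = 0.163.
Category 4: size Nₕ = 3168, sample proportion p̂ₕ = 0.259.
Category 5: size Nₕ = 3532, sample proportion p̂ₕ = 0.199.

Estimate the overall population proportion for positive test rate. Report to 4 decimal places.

N = 3087 + 2557 + 1948 + 3168 + 3532 = 14292.
Overall proportion = Σ (Nₕ/N)·p̂ₕ.
Σ Nₕp̂ₕ = 361.179 + 452.589 + 317.524 + 820.512 + 702.868 = 2654.672.
2654.672 / 14292 = 0.185745... → 0.1857.

0.1857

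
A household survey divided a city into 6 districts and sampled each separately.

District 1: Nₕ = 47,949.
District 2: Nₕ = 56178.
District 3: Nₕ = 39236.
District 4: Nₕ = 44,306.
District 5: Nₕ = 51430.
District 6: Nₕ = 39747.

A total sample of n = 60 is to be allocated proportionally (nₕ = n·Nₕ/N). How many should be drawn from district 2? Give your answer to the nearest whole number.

N = 47949 + 56178 + 39236 + 44306 + 51430 + 39747 = 278846.
n_2 = 60·56178/278846 = 12.088... → 12.

12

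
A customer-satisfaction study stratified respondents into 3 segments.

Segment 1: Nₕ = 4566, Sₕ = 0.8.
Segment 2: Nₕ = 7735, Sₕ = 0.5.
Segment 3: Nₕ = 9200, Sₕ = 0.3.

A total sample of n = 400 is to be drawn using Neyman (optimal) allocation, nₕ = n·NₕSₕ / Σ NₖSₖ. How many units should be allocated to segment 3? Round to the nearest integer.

107

1: NₕSₕ = 4566·0.8 = 3652.8
2: NₕSₕ = 7735·0.5 = 3867.5
3: NₕSₕ = 9200·0.3 = 2760
Σ NₕSₕ = 10280.3.
n_3 = 400·2760/10280.3 = 107.390... → 107.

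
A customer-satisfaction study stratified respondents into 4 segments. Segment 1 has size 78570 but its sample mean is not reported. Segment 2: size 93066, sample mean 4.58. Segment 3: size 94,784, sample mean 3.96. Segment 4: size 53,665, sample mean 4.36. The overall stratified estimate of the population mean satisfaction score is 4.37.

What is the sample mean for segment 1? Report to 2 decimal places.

4.62

Σ Nₕx̄ₕ = N·μ, so 78570·x̄_1 = 320085·4.37 − (93066·4.58 + 94784·3.96 + 53665·4.36).
= 1398771.45 − 1035566.32 = 363205.13.
x̄_1 = 363205.13 / 78570 = 4.6227... → 4.62.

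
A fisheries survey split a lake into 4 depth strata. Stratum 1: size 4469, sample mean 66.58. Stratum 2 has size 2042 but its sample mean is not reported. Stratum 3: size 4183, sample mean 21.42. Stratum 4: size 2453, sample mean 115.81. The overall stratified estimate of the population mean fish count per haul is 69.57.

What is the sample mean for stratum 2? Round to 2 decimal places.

119.20

N = 4469 + 2042 + 4183 + 2453 = 13147.
Overall total = μ·N = 69.57·13147 = 914636.79.
Subtract the known strata: 4469·66.58 + 4183·21.42 + 2453·115.81 = 671227.81.
Remaining total for stratum 2: 914636.79 − 671227.81 = 243408.98.
Divide by its size: 243408.98 / 2042 = 119.2013... → 119.20.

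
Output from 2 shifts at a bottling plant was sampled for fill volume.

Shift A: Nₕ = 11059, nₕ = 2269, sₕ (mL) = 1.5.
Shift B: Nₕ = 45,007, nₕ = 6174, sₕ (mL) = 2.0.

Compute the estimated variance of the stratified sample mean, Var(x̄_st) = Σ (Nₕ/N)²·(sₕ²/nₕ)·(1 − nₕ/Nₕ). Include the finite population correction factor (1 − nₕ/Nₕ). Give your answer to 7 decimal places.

0.0003909

N = 56066; Wₕ = Nₕ/N.
shift A: (11059/56066)²·1.5²/2269·(1 − 2269/11059) = 0.0000306658
shift B: (45007/56066)²·2.0²/6174·(1 − 6174/45007) = 0.0003602261
Sum = 0.0003908919 → 0.0003909.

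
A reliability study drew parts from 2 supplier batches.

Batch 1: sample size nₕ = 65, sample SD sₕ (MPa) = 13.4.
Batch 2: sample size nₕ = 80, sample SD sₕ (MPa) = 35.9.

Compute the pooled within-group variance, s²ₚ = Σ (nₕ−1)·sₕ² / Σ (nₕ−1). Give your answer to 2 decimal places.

792.36

1: (65−1)·13.4² = 64·179.56 = 11491.84
2: (80−1)·35.9² = 79·1288.81 = 101815.99
Numerator = 113307.83; denominator = Σ(nₕ−1) = 143.
s²ₚ = 113307.83/143 = 792.3624... → 792.36.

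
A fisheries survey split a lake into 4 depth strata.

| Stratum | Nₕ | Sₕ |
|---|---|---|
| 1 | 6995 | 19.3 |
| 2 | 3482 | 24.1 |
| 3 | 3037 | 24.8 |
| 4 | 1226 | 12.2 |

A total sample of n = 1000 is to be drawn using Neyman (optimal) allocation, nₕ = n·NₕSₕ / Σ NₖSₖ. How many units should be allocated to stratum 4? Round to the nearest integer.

48

1: NₕSₕ = 6995·19.3 = 135003.5
2: NₕSₕ = 3482·24.1 = 83916.2
3: NₕSₕ = 3037·24.8 = 75317.6
4: NₕSₕ = 1226·12.2 = 14957.2
Σ NₕSₕ = 309194.5.
n_4 = 1000·14957.2/309194.5 = 48.375... → 48.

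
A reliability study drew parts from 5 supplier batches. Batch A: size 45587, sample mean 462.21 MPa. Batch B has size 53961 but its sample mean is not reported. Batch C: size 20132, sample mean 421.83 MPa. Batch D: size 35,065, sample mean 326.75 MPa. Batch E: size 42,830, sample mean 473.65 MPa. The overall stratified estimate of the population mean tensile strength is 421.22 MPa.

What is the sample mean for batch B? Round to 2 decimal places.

406.14

N = 45587 + 53961 + 20132 + 35065 + 42830 = 197575.
Overall total = μ·N = 421.22·197575 = 83222541.5.
Subtract the known strata: 45587·462.21 + 20132·421.83 + 35065·326.75 + 42830·473.65 = 61306967.08.
Remaining total for batch B: 83222541.5 − 61306967.08 = 21915574.42.
Divide by its size: 21915574.42 / 53961 = 406.1373... → 406.14.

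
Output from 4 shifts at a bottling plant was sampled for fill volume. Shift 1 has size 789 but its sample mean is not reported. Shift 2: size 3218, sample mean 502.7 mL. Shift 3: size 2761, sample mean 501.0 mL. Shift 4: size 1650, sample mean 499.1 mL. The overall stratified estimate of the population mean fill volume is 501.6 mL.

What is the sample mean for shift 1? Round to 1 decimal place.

504.4

N = 789 + 3218 + 2761 + 1650 = 8418.
Overall total = μ·N = 501.6·8418 = 4222468.8.
Subtract the known strata: 3218·502.7 + 2761·501.0 + 1650·499.1 = 3824464.6.
Remaining total for shift 1: 4222468.8 − 3824464.6 = 398004.2.
Divide by its size: 398004.2 / 789 = 504.441... → 504.4.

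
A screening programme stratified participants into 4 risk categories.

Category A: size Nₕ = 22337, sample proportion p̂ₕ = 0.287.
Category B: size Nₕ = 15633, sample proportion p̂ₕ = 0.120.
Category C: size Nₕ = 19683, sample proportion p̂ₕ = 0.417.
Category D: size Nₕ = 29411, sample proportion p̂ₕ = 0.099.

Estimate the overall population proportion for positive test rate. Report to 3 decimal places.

0.223

N = 22337 + 15633 + 19683 + 29411 = 87064.
Overall proportion = Σ (Nₕ/N)·p̂ₕ.
Σ Nₕp̂ₕ = 6410.719 + 1875.96 + 8207.811 + 2911.689 = 19406.179.
19406.179 / 87064 = 0.22290... → 0.223.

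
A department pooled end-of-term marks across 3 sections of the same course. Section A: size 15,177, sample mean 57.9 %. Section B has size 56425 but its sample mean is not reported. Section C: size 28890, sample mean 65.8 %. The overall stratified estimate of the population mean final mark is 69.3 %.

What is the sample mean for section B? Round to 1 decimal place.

74.2

Σ Nₕx̄ₕ = N·μ, so 56425·x̄_B = 100492·69.3 − (15177·57.9 + 28890·65.8).
= 6964095.6 − 2779710.3 = 4184385.3.
x̄_B = 4184385.3 / 56425 = 74.158... → 74.2.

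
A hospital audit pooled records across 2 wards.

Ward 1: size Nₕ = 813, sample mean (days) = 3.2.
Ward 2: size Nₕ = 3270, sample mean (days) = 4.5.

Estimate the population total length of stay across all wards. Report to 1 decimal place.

Estimate total by summing Nₕ·x̄ₕ over strata.
813·3.2 + 3270·4.5 = 2601.6 + 14715 = 17316.6.

17316.6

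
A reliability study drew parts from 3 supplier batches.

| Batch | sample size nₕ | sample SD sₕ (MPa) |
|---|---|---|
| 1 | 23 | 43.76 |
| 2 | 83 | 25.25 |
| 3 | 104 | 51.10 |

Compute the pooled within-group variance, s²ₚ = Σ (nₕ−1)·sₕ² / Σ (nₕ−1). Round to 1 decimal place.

1: (23−1)·43.76² = 22·1914.9376 = 42128.6272
2: (83−1)·25.25² = 82·637.5625 = 52280.125
3: (104−1)·51.10² = 103·2611.21 = 268954.63
Numerator = 363363.3822; denominator = Σ(nₕ−1) = 207.
s²ₚ = 363363.3822/207 = 1755.379... → 1755.4.

1755.4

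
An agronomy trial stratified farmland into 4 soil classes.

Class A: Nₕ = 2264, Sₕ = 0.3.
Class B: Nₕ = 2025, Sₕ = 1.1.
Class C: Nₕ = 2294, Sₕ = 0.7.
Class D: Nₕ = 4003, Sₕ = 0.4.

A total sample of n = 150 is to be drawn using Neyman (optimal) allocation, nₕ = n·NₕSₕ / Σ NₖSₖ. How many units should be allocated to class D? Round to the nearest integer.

Σ NₕSₕ = 2264·0.3 + 2025·1.1 + 2294·0.7 + 4003·0.4 = 6113.7.
Share for D: 1601.2/6113.7 = 0.26190.
n_D = 150 × 0.26190 = 39.286... → 39.

39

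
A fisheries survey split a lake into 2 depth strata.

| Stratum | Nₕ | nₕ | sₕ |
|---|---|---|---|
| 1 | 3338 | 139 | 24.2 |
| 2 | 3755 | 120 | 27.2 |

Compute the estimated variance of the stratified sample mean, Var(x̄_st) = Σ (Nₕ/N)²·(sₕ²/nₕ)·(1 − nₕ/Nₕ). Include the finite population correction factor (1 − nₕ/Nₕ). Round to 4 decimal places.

N = 7093. Term for each stratum: Wₕ²sₕ²/nₕ·(1−nₕ/Nₕ).
Var(x̄_st) = 0.8942451 + 1.6726728 = 2.5669179 → 2.5669.

2.5669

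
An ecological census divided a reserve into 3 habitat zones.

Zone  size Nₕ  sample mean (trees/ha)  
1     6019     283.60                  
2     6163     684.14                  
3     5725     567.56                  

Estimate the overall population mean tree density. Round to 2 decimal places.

512.24

N = 6019 + 6163 + 5725 = 17907.
Weight each subgroup mean by Nₕ/N and sum.
Σ Nₕx̄ₕ = 6019·283.60 + 6163·684.14 + 5725·567.56 = 1706988.4 + 4216354.82 + 3249281 = 9172624.22.
Divide by N: 9172624.22 / 17907 = 512.2368... → 512.24.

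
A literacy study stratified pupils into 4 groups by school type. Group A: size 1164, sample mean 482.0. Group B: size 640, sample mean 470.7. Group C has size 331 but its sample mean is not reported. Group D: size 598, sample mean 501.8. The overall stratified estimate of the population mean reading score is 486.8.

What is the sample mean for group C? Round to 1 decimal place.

Σ Nₕx̄ₕ = N·μ, so 331·x̄_C = 2733·486.8 − (1164·482.0 + 640·470.7 + 598·501.8).
= 1330424.4 − 1162372.4 = 168052.
x̄_C = 168052 / 331 = 507.710... → 507.7.

507.7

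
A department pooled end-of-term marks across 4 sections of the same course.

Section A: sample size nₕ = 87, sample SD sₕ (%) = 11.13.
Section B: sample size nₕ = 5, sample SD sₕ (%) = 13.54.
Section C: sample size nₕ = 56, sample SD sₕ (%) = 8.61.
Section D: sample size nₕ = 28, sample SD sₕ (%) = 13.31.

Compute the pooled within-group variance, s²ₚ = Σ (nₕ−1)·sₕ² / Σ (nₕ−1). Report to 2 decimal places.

117.72

Degrees of freedom: 86 + 4 + 55 + 27 = 172.
Σ(nₕ−1)sₕ² = 86·123.8769 + 4·183.3316 + 55·74.1321 + 27·177.1561 = 20247.22.
s²ₚ = 20247.22 / 172 = 117.7164... → 117.72.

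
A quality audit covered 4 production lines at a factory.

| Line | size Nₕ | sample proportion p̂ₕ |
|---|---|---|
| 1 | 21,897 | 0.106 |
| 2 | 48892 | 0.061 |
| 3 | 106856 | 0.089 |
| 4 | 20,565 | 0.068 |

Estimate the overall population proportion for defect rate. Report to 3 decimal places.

0.082

N = 21897 + 48892 + 106856 + 20565 = 198210.
Overall proportion = Σ (Nₕ/N)·p̂ₕ.
Σ Nₕp̂ₕ = 2321.082 + 2982.412 + 9510.184 + 1398.42 = 16212.098.
16212.098 / 198210 = 0.08179... → 0.082.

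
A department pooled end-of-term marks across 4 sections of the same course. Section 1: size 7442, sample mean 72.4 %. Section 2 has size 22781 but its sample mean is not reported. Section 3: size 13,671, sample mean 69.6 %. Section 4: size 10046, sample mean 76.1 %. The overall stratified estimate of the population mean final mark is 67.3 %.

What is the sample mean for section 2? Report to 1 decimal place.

60.4

N = 7442 + 22781 + 13671 + 10046 = 53940.
Overall total = μ·N = 67.3·53940 = 3630162.
Subtract the known strata: 7442·72.4 + 13671·69.6 + 10046·76.1 = 2254803.
Remaining total for section 2: 3630162 − 2254803 = 1375359.
Divide by its size: 1375359 / 22781 = 60.373... → 60.4.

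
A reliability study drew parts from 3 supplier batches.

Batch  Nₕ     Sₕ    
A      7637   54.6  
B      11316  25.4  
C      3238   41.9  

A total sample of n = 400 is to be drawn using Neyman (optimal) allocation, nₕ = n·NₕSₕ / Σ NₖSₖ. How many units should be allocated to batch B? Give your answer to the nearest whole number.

137

Σ NₕSₕ = 7637·54.6 + 11316·25.4 + 3238·41.9 = 840078.8.
Share for B: 287426.4/840078.8 = 0.34214.
n_B = 400 × 0.34214 = 136.857... → 137.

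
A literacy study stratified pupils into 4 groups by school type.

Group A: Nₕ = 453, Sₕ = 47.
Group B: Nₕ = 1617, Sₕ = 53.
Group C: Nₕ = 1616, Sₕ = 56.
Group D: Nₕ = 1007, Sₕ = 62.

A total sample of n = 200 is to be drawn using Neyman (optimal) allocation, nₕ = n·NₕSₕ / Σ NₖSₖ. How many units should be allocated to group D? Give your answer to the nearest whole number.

A: NₕSₕ = 453·47 = 21291
B: NₕSₕ = 1617·53 = 85701
C: NₕSₕ = 1616·56 = 90496
D: NₕSₕ = 1007·62 = 62434
Σ NₕSₕ = 259922.
n_D = 200·62434/259922 = 48.041... → 48.

48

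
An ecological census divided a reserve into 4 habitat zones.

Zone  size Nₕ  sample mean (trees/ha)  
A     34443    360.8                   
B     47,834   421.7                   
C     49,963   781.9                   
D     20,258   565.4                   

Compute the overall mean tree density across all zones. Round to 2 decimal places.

545.05

x̄_st = (Σ Nₕx̄ₕ) / (Σ Nₕ) = (34443·360.8 + 47834·421.7 + 49963·781.9 + 20258·565.4) / 152498
= 83118575.1 / 152498 = 545.0470... → 545.05.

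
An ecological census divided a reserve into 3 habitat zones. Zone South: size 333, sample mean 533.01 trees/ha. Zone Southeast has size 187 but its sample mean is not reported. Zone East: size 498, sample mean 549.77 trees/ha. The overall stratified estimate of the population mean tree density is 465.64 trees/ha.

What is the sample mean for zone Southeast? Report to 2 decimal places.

121.62

Σ Nₕx̄ₕ = N·μ, so 187·x̄_Southeast = 1018·465.64 − (333·533.01 + 498·549.77).
= 474021.52 − 451277.79 = 22743.73.
x̄_Southeast = 22743.73 / 187 = 121.6242... → 121.62.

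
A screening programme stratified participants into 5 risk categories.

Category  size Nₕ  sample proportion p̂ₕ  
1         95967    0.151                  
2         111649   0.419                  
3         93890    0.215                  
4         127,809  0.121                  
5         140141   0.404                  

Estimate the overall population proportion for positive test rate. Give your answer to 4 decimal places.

Wₕ = Nₕ/N with N = 569456: 0.1685, 0.1961, 0.1649, 0.2244, 0.2461.
p̂_st = 0.1685·0.151 + 0.1961·0.419 + 0.1649·0.215 + 0.2244·0.121 + 0.2461·0.404 ≈ 0.269626... → 0.2696.

0.2696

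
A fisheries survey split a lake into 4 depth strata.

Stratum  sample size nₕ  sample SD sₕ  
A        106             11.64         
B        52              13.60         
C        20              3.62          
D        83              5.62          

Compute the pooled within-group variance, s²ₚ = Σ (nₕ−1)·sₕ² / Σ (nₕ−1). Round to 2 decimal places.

103.11

A: (106−1)·11.64² = 105·135.4896 = 14226.408
B: (52−1)·13.60² = 51·184.96 = 9432.96
C: (20−1)·3.62² = 19·13.1044 = 248.9836
D: (83−1)·5.62² = 82·31.5844 = 2589.9208
Numerator = 26498.2724; denominator = Σ(nₕ−1) = 257.
s²ₚ = 26498.2724/257 = 103.1061... → 103.11.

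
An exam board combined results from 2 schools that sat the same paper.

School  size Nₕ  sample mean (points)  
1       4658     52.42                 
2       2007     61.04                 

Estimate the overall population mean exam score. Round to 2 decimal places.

55.02

N = 6665; weights Wₕ = Nₕ/N = (0.6989, 0.3011).
x̄_st = Σ Wₕ·x̄ₕ = 0.6989·52.42 + 0.3011·61.04 ≈ 55.0157...
→ 55.02.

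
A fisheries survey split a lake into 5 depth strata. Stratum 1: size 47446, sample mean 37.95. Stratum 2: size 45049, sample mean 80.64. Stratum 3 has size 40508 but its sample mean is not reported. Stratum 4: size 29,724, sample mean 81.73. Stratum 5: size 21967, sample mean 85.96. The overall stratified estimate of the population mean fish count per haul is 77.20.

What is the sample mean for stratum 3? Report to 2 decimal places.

111.27

N = 47446 + 45049 + 40508 + 29724 + 21967 = 184694.
Overall total = μ·N = 77.20·184694 = 14258376.8.
Subtract the known strata: 47446·37.95 + 45049·80.64 + 29724·81.73 + 21967·85.96 = 9750952.9.
Remaining total for stratum 3: 14258376.8 − 9750952.9 = 4507423.9.
Divide by its size: 4507423.9 / 40508 = 111.2724... → 111.27.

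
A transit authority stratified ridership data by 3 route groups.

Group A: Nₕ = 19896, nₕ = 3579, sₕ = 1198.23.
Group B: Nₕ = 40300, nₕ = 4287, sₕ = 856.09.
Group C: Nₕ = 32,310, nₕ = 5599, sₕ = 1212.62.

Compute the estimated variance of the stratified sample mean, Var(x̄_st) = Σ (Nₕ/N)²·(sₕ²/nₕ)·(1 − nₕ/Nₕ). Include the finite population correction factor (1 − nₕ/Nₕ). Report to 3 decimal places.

70.700

N = 92506; Wₕ = Nₕ/N.
group A: (19896/92506)²·1198.23²/3579·(1 − 3579/19896) = 15.218959
group B: (40300/92506)²·856.09²/4287·(1 − 4287/40300) = 28.994118
group C: (32310/92506)²·1212.62²/5599·(1 − 5599/32310) = 26.486605
Sum = 70.699682 → 70.700.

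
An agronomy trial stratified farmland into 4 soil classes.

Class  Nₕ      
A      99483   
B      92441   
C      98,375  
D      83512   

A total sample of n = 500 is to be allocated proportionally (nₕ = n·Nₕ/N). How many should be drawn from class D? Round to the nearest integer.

112

Share of class D = 83512/373811 = 0.22341.
Allocate 500 × 0.22341 = 111.704... → 112.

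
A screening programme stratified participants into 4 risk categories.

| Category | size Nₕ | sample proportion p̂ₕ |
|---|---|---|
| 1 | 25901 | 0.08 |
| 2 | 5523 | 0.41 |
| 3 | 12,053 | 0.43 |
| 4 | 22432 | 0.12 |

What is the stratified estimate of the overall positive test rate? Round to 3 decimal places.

0.185

Wₕ = Nₕ/N with N = 65909: 0.3930, 0.0838, 0.1829, 0.3403.
p̂_st = 0.3930·0.08 + 0.0838·0.41 + 0.1829·0.43 + 0.3403·0.12 ≈ 0.18527... → 0.185.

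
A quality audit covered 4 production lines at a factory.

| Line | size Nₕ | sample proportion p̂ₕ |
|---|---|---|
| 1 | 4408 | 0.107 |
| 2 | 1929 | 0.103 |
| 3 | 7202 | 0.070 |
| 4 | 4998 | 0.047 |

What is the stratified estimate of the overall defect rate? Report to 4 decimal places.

0.0760

Wₕ = Nₕ/N with N = 18537: 0.2378, 0.1041, 0.3885, 0.2696.
p̂_st = 0.2378·0.107 + 0.1041·0.103 + 0.3885·0.070 + 0.2696·0.047 ≈ 0.076031... → 0.0760.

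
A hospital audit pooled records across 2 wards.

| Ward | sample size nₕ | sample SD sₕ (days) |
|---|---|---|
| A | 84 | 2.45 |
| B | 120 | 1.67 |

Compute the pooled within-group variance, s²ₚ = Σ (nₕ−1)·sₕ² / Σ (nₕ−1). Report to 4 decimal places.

4.1093

Degrees of freedom: 83 + 119 = 202.
Σ(nₕ−1)sₕ² = 83·6.0025 + 119·2.7889 = 830.0866.
s²ₚ = 830.0866 / 202 = 4.109340... → 4.1093.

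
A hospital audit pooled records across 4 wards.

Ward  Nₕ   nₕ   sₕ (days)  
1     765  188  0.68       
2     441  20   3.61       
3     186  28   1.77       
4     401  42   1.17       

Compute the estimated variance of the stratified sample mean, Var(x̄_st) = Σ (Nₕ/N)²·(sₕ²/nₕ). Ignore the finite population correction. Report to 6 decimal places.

N = 1793; Wₕ = Nₕ/N.
ward 1: (765/1793)²·0.68²/188 = 0.000447736
ward 2: (441/1793)²·3.61²/20 = 0.039418583
ward 3: (186/1793)²·1.77²/28 = 0.001204076
ward 4: (401/1793)²·1.17²/42 = 0.001630236
Sum = 0.042700631 → 0.042701.

0.042701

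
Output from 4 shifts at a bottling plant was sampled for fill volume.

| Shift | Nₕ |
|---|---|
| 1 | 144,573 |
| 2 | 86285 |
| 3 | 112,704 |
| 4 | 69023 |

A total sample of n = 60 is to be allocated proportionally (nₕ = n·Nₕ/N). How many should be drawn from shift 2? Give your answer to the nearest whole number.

N = 144573 + 86285 + 112704 + 69023 = 412585.
n_2 = 60·86285/412585 = 12.548... → 13.

13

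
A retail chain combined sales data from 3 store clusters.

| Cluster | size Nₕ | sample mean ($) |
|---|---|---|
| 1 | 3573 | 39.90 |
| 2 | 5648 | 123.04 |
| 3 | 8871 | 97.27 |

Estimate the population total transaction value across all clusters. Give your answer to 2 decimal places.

1: 3573·39.90 = 142562.7
2: 5648·123.04 = 694929.92
3: 8871·97.27 = 862882.17
τ̂ = Σ Nₕx̄ₕ = 1700374.79.

1700374.79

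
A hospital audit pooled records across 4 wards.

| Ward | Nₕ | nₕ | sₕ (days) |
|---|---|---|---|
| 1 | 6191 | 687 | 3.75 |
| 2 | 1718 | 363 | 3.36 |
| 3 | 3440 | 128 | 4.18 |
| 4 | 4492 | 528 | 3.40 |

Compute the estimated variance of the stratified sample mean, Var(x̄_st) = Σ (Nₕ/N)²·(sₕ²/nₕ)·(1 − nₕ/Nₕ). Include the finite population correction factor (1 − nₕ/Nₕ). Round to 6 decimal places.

N = 15841; Wₕ = Nₕ/N.
ward 1: (6191/15841)²·3.75²/687·(1 − 687/6191) = 0.002779584
ward 2: (1718/15841)²·3.36²/363·(1 − 363/1718) = 0.000288516
ward 3: (3440/15841)²·4.18²/128·(1 − 128/3440) = 0.006197638
ward 4: (4492/15841)²·3.40²/528·(1 − 528/4492) = 0.001553575
Sum = 0.010819312 → 0.010819.

0.010819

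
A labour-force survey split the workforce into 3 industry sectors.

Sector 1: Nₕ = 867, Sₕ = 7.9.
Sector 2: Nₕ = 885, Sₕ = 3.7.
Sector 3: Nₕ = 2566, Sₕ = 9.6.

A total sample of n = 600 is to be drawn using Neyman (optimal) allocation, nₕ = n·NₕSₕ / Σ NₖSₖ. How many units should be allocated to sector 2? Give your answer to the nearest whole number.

Σ NₕSₕ = 867·7.9 + 885·3.7 + 2566·9.6 = 34757.4.
Share for 2: 3274.5/34757.4 = 0.09421.
n_2 = 600 × 0.09421 = 56.526... → 57.

57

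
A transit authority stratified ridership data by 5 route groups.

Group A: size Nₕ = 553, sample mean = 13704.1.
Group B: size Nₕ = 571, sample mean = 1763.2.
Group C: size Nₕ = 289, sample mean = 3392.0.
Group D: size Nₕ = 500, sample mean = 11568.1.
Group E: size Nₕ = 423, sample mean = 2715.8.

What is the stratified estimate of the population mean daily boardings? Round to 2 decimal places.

7062.62

N = 553 + 571 + 289 + 500 + 423 = 2336.
Overall mean = Σ (Nₕ/N)·x̄ₕ — weight by population share, not a simple average.
Σ Nₕx̄ₕ = 553·13704.1 + 571·1763.2 + 289·3392.0 + 500·11568.1 + 423·2715.8 = 7578367.3 + 1006787.2 + 980288 + 5784050 + 1148783.4 = 16498275.9.
Divide by N: 16498275.9 / 2336 = 7062.6181... → 7062.62.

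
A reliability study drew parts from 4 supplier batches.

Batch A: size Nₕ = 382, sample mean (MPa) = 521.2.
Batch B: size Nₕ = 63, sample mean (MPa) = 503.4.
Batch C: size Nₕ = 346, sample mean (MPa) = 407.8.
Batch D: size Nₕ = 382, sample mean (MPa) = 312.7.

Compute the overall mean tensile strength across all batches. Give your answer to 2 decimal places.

N = 382 + 63 + 346 + 382 = 1173.
Overall mean = Σ (Nₕ/N)·x̄ₕ — weight by population share, not a simple average.
Σ Nₕx̄ₕ = 382·521.2 + 63·503.4 + 346·407.8 + 382·312.7 = 199098.4 + 31714.2 + 141098.8 + 119451.4 = 491362.8.
Divide by N: 491362.8 / 1173 = 418.8941... → 418.89.

418.89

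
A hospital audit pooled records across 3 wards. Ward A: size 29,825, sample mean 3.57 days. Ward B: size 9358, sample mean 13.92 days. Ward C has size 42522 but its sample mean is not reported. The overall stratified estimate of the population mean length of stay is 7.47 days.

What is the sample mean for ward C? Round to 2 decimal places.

8.79

Σ Nₕx̄ₕ = N·μ, so 42522·x̄_C = 81705·7.47 − (29825·3.57 + 9358·13.92).
= 610336.35 − 236738.61 = 373597.74.
x̄_C = 373597.74 / 42522 = 8.7860... → 8.79.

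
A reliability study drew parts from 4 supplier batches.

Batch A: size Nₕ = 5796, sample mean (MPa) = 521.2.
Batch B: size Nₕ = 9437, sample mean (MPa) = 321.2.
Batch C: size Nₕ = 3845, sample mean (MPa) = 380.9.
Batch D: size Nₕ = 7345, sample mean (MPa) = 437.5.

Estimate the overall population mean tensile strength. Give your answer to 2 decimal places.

406.09

N = 5796 + 9437 + 3845 + 7345 = 26423.
Weight each subgroup mean by Nₕ/N and sum.
Σ Nₕx̄ₕ = 5796·521.2 + 9437·321.2 + 3845·380.9 + 7345·437.5 = 3020875.2 + 3031164.4 + 1464560.5 + 3213437.5 = 10730037.6.
Divide by N: 10730037.6 / 26423 = 406.0870... → 406.09.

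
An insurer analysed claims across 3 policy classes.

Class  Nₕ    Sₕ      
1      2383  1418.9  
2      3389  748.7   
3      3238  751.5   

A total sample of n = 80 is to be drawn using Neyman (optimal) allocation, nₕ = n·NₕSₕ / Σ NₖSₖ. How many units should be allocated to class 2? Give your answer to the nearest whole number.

1: NₕSₕ = 2383·1418.9 = 3381238.7
2: NₕSₕ = 3389·748.7 = 2537344.3
3: NₕSₕ = 3238·751.5 = 2433357
Σ NₕSₕ = 8351940.
n_2 = 80·2537344.3/8351940 = 24.304... → 24.

24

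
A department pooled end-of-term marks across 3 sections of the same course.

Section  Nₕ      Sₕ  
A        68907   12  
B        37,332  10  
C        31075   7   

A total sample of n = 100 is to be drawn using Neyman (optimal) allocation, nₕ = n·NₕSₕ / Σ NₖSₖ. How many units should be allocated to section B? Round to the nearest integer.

Σ NₕSₕ = 68907·12 + 37332·10 + 31075·7 = 1417729.
Share for B: 373320/1417729 = 0.26332.
n_B = 100 × 0.26332 = 26.332... → 26.

26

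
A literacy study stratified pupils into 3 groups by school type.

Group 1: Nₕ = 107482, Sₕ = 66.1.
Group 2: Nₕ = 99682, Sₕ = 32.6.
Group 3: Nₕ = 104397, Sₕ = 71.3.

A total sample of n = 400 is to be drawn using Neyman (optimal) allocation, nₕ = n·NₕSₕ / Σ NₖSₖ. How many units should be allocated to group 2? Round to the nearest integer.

73

Σ NₕSₕ = 107482·66.1 + 99682·32.6 + 104397·71.3 = 17797699.5.
Share for 2: 3249633.2/17797699.5 = 0.18259.
n_2 = 400 × 0.18259 = 73.035... → 73.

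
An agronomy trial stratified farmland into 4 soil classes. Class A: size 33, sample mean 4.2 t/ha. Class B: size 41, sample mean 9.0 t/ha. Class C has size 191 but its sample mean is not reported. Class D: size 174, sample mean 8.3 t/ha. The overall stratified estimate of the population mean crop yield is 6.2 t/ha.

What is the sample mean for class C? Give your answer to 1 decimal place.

N = 33 + 41 + 191 + 174 = 439.
Overall total = μ·N = 6.2·439 = 2721.8.
Subtract the known strata: 33·4.2 + 41·9.0 + 174·8.3 = 1951.8.
Remaining total for class C: 2721.8 − 1951.8 = 770.
Divide by its size: 770 / 191 = 4.031... → 4.0.

4.0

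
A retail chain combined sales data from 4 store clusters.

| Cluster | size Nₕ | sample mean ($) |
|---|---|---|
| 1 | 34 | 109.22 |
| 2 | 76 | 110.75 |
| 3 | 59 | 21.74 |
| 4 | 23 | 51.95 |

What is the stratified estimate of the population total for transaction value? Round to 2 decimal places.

1: 34·109.22 = 3713.48
2: 76·110.75 = 8417
3: 59·21.74 = 1282.66
4: 23·51.95 = 1194.85
τ̂ = Σ Nₕx̄ₕ = 14607.99.

14607.99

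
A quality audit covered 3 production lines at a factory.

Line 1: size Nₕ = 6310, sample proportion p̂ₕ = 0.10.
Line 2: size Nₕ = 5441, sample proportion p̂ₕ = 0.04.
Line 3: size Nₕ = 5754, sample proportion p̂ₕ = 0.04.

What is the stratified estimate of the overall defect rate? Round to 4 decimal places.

Wₕ = Nₕ/N with N = 17505: 0.3605, 0.3108, 0.3287.
p̂_st = 0.3605·0.10 + 0.3108·0.04 + 0.3287·0.04 ≈ 0.061628... → 0.0616.

0.0616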